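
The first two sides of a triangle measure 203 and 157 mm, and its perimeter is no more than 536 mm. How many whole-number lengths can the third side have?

130

Triangle inequality: 46 < x < 360. Perimeter ≤ 536 gives x ≤ 536 − 203 − 157 = 176.
So 46 < x ≤ 176; integers 47 through 176: 130 values.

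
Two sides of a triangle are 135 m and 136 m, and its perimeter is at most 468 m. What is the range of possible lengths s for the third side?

1 < s ≤ 197

Triangle inequality alone gives 1 < s < 271.
The perimeter condition gives s ≤ 468 − 135 − 136 = 197.
Intersecting the two: 1 < s ≤ 197.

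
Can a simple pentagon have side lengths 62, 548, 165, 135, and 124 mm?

For a pentagon, each side must be shorter than the sum of the others.
Here the longest side is 548, but the remaining 4 sides sum to only 486.

No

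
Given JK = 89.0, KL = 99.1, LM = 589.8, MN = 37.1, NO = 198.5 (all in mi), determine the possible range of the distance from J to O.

166.1 ≤ JO ≤ 1013.5 mi

The maximum is all hops collinear in one direction: 89.0 + 99.1 + 589.8 + 37.1 + 198.5 = 1013.5.
The longest hop is 589.8; the others sum to 423.7. Folding the others back against it leaves at least 589.8 − 423.7 = 166.1.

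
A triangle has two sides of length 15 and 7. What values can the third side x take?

By the triangle inequality, x must be less than 15 + 7 = 22 and greater than |15 − 7| = 8.

8 < x < 22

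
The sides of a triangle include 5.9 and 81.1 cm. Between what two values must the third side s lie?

By the triangle inequality, s must be less than 5.9 + 81.1 = 87.0 and greater than |5.9 − 81.1| = 75.2.

75.2 < s < 87.0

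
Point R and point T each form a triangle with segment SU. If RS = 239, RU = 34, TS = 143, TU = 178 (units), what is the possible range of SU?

205 < SU < 273

From triangle RSU: |239 − 34| < SU < 239 + 34, i.e. 205 < SU < 273.
From triangle TSU: 35 < SU < 321.
Both must hold, so SU lies in the intersection.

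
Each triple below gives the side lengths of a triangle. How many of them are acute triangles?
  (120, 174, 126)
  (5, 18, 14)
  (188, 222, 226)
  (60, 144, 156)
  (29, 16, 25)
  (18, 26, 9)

2

(120,174,126): 120²+126² = 30276 = 174² → right
(5,18,14): 5²+14² = 221 < 324 = 18² → obtuse
(188,222,226): 188²+222² = 84628 > 51076 = 226² → acute
(60,144,156): 60²+144² = 24336 = 156² → right
(29,16,25): 16²+25² = 881 > 841 = 29² → acute
(18,26,9): 9²+18² = 405 < 676 = 26² → obtuse
2 of the 6 are acute.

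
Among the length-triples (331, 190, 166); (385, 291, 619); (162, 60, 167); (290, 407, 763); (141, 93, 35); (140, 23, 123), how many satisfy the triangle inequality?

(166,190,331): 166+190 > 331 → valid
(291,385,619): 291+385 > 619 → valid
(60,162,167): 60+162 > 167 → valid
(290,407,763): 290+407 ≤ 763 → not valid
(35,93,141): 35+93 ≤ 141 → not valid
(23,123,140): 23+123 > 140 → valid
4 of the 6 triples form a triangle.

4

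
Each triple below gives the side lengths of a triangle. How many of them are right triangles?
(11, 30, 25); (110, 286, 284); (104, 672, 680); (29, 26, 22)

(11,30,25): 11²+25² = 746 < 900 = 30² → obtuse
(110,286,284): 110²+284² = 92756 > 81796 = 286² → acute
(104,672,680): 104²+672² = 462400 = 680² → right
(29,26,22): 22²+26² = 1160 > 841 = 29² → acute
1 of the 4 is right.

1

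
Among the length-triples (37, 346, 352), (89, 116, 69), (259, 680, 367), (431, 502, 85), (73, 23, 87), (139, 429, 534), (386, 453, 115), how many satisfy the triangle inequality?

(37,346,352): 37+346 > 352 → valid
(69,89,116): 69+89 > 116 → valid
(259,367,680): 259+367 ≤ 680 → not valid
(85,431,502): 85+431 > 502 → valid
(23,73,87): 23+73 > 87 → valid
(139,429,534): 139+429 > 534 → valid
(115,386,453): 115+386 > 453 → valid
6 of the 7 triples form a triangle.

6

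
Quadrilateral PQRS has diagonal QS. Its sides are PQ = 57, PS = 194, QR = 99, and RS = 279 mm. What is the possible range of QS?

From triangle PQS: |57 − 194| < QS < 57 + 194, i.e. 137 < QS < 251.
From triangle RQS: 180 < QS < 378.
Both must hold, so QS lies in the intersection.

180 < QS < 251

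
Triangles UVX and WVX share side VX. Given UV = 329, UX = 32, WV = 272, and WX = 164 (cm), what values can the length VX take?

297 < VX < 361

From triangle UVX: |329 − 32| < VX < 329 + 32, i.e. 297 < VX < 361.
From triangle WVX: 108 < VX < 436.
Both must hold, so VX lies in the intersection.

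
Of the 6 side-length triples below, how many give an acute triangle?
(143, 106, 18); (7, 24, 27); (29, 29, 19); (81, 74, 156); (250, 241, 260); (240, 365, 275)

(143,106,18): 18+106 ≤ 143, not a triangle
(7,24,27): 7²+24² = 625 < 729 = 27² → obtuse
(29,29,19): 19²+29² = 1202 > 841 = 29² → acute
(81,74,156): 74+81 ≤ 156, not a triangle
(250,241,260): 241²+250² = 120581 > 67600 = 260² → acute
(240,365,275): 240²+275² = 133225 = 365² → right
2 of the 6 are acute.

2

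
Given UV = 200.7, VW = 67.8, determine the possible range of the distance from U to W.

132.9 ≤ UW ≤ 268.5

By the triangle inequality, |200.7 − 67.8| ≤ UW ≤ 200.7 + 67.8.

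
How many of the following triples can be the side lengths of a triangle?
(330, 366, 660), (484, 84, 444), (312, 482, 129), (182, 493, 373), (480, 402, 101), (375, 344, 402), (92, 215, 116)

5

(330,366,660): 330+366 > 660 → valid
(84,444,484): 84+444 > 484 → valid
(129,312,482): 129+312 ≤ 482 → not valid
(182,373,493): 182+373 > 493 → valid
(101,402,480): 101+402 > 480 → valid
(344,375,402): 344+375 > 402 → valid
(92,116,215): 92+116 ≤ 215 → not valid
5 of the 7 triples form a triangle.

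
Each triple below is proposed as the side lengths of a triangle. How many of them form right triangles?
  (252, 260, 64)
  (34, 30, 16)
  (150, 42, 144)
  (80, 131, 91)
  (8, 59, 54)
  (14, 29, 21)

3

(252,260,64): 64²+252² = 67600 = 260² → right
(34,30,16): 16²+30² = 1156 = 34² → right
(150,42,144): 42²+144² = 22500 = 150² → right
(80,131,91): 80²+91² = 14681 < 17161 = 131² → obtuse
(8,59,54): 8²+54² = 2980 < 3481 = 59² → obtuse
(14,29,21): 14²+21² = 637 < 841 = 29² → obtuse
3 of the 6 are right.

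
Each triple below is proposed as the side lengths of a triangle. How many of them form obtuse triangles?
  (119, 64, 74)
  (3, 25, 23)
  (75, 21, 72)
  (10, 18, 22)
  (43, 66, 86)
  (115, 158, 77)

5

(119,64,74): 64²+74² = 9572 < 14161 = 119² → obtuse
(3,25,23): 3²+23² = 538 < 625 = 25² → obtuse
(75,21,72): 21²+72² = 5625 = 75² → right
(10,18,22): 10²+18² = 424 < 484 = 22² → obtuse
(43,66,86): 43²+66² = 6205 < 7396 = 86² → obtuse
(115,158,77): 77²+115² = 19154 < 24964 = 158² → obtuse
5 of the 6 are obtuse.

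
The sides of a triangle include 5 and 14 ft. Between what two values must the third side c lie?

9 < c < 19

By the triangle inequality, c must be less than 5 + 14 = 19 and greater than |5 − 14| = 9.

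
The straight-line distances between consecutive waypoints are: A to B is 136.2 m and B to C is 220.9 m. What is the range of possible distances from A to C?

84.7 ≤ AC ≤ 357.1 m

By the triangle inequality, |136.2 − 220.9| ≤ AC ≤ 136.2 + 220.9.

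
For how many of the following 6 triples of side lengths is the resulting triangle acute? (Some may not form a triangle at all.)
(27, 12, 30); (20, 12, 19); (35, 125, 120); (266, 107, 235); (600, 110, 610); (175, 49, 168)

1

(27,12,30): 12²+27² = 873 < 900 = 30² → obtuse
(20,12,19): 12²+19² = 505 > 400 = 20² → acute
(35,125,120): 35²+120² = 15625 = 125² → right
(266,107,235): 107²+235² = 66674 < 70756 = 266² → obtuse
(600,110,610): 110²+600² = 372100 = 610² → right
(175,49,168): 49²+168² = 30625 = 175² → right
1 of the 6 is acute.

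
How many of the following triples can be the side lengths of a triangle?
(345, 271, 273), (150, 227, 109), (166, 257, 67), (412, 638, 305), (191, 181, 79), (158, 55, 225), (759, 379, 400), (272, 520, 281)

6

(271,273,345): 271+273 > 345 → valid
(109,150,227): 109+150 > 227 → valid
(67,166,257): 67+166 ≤ 257 → not valid
(305,412,638): 305+412 > 638 → valid
(79,181,191): 79+181 > 191 → valid
(55,158,225): 55+158 ≤ 225 → not valid
(379,400,759): 379+400 > 759 → valid
(272,281,520): 272+281 > 520 → valid
6 of the 8 triples form a triangle.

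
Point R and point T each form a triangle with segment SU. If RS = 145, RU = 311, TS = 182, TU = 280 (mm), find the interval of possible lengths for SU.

166 < SU < 456

From triangle RSU: |145 − 311| < SU < 145 + 311, i.e. 166 < SU < 456.
From triangle TSU: 98 < SU < 462.
Both must hold, so SU lies in the intersection.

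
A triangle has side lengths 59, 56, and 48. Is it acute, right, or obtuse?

Compare the square of the longest side to the sum of squares of the other two: 48² + 56² = 5440 > 3481 = 59².

acute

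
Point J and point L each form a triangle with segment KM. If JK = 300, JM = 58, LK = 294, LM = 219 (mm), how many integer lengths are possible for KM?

115

From triangle JKM: 242 < KM < 358.
From triangle LKM: 75 < KM < 513.
Intersection: 242 < KM < 358, so integers 243 through 357: 115 values.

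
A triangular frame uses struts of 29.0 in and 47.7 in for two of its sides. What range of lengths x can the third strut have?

18.7 < x < 76.7 (in)

By the triangle inequality, x must be less than 29.0 + 47.7 = 76.7 and greater than |29.0 − 47.7| = 18.7.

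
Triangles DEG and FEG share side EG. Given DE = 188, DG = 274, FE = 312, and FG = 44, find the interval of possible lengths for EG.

From triangle DEG: |188 − 274| < EG < 188 + 274, i.e. 86 < EG < 462.
From triangle FEG: 268 < EG < 356.
Both must hold, so EG lies in the intersection.

268 < EG < 356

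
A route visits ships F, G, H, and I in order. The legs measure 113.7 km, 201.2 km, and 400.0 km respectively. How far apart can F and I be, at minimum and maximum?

The maximum is all hops collinear in one direction: 113.7 + 201.2 + 400.0 = 714.9.
The longest hop is 400.0; the others sum to 314.9. Folding the others back against it leaves at least 400.0 − 314.9 = 85.1.

85.1 ≤ FI ≤ 714.9 km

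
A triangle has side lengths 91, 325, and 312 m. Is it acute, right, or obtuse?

Compare the square of the longest side to the sum of squares of the other two: 91² + 312² = 105625 = 325².

right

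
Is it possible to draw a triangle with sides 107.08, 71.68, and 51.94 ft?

Yes

The longest side is 107.08, and the other two sum to 123.62.
Since 123.62 > 107.08, the triangle inequality holds.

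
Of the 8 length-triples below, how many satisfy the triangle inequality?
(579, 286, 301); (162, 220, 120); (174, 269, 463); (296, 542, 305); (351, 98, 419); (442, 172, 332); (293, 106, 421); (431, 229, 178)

(286,301,579): 286+301 > 579 → valid
(120,162,220): 120+162 > 220 → valid
(174,269,463): 174+269 ≤ 463 → not valid
(296,305,542): 296+305 > 542 → valid
(98,351,419): 98+351 > 419 → valid
(172,332,442): 172+332 > 442 → valid
(106,293,421): 106+293 ≤ 421 → not valid
(178,229,431): 178+229 ≤ 431 → not valid
5 of the 8 triples form a triangle.

5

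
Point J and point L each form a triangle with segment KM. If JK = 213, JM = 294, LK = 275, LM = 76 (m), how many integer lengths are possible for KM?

From triangle JKM: 81 < KM < 507.
From triangle LKM: 199 < KM < 351.
Intersection: 199 < KM < 351, so integers 200 through 350: 151 values.

151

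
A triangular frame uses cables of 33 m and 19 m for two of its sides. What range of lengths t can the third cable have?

14 < t < 52 (m)

By the triangle inequality, t must be less than 33 + 19 = 52 and greater than |33 − 19| = 14.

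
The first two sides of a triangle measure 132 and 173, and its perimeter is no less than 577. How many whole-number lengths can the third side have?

Triangle inequality: 41 < x < 305. Perimeter ≥ 577 gives x ≥ 577 − 132 − 173 = 272.
So 272 ≤ x < 305; integers 272 through 304: 33 values.

33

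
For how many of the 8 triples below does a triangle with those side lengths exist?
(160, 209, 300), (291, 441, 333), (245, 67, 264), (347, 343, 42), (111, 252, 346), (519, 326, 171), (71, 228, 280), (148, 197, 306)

7

(160,209,300): 160+209 > 300 → valid
(291,333,441): 291+333 > 441 → valid
(67,245,264): 67+245 > 264 → valid
(42,343,347): 42+343 > 347 → valid
(111,252,346): 111+252 > 346 → valid
(171,326,519): 171+326 ≤ 519 → not valid
(71,228,280): 71+228 > 280 → valid
(148,197,306): 148+197 > 306 → valid
7 of the 8 triples form a triangle.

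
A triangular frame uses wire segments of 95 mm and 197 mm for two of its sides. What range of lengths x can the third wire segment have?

102 < x < 292 (mm)

By the triangle inequality, x must be less than 95 + 197 = 292 and greater than |95 − 197| = 102.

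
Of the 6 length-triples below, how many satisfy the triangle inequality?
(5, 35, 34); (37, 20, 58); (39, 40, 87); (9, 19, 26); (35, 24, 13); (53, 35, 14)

(5,34,35): 5+34 > 35 → valid
(20,37,58): 20+37 ≤ 58 → not valid
(39,40,87): 39+40 ≤ 87 → not valid
(9,19,26): 9+19 > 26 → valid
(13,24,35): 13+24 > 35 → valid
(14,35,53): 14+35 ≤ 53 → not valid
3 of the 6 triples form a triangle.

3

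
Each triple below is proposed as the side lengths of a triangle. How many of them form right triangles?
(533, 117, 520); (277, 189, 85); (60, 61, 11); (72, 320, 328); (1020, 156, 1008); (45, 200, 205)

(533,117,520): 117²+520² = 284089 = 533² → right
(277,189,85): 85+189 ≤ 277, not a triangle
(60,61,11): 11²+60² = 3721 = 61² → right
(72,320,328): 72²+320² = 107584 = 328² → right
(1020,156,1008): 156²+1008² = 1040400 = 1020² → right
(45,200,205): 45²+200² = 42025 = 205² → right
5 of the 6 are right.

5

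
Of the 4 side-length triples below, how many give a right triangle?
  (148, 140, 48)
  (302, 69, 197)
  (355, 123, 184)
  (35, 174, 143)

1

(148,140,48): 48²+140² = 21904 = 148² → right
(302,69,197): 69+197 ≤ 302, not a triangle
(355,123,184): 123+184 ≤ 355, not a triangle
(35,174,143): 35²+143² = 21674 < 30276 = 174² → obtuse
1 of the 4 is right.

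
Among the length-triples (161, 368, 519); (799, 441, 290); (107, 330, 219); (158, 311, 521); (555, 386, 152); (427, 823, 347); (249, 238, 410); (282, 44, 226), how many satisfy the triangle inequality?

(161,368,519): 161+368 > 519 → valid
(290,441,799): 290+441 ≤ 799 → not valid
(107,219,330): 107+219 ≤ 330 → not valid
(158,311,521): 158+311 ≤ 521 → not valid
(152,386,555): 152+386 ≤ 555 → not valid
(347,427,823): 347+427 ≤ 823 → not valid
(238,249,410): 238+249 > 410 → valid
(44,226,282): 44+226 ≤ 282 → not valid
2 of the 8 triples form a triangle.

2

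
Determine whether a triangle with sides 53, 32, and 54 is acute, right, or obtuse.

Compare the square of the longest side to the sum of squares of the other two: 32² + 53² = 3833 > 2916 = 54².

acute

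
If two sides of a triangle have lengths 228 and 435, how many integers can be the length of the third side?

455

The third side lies in the open interval (207, 663).
Integers from 208 to 662 inclusive: 662 − 208 + 1 = 455.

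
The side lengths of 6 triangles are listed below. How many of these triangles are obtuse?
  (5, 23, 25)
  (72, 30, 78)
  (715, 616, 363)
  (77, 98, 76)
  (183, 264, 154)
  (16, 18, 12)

(5,23,25): 5²+23² = 554 < 625 = 25² → obtuse
(72,30,78): 30²+72² = 6084 = 78² → right
(715,616,363): 363²+616² = 511225 = 715² → right
(77,98,76): 76²+77² = 11705 > 9604 = 98² → acute
(183,264,154): 154²+183² = 57205 < 69696 = 264² → obtuse
(16,18,12): 12²+16² = 400 > 324 = 18² → acute
2 of the 6 are obtuse.

2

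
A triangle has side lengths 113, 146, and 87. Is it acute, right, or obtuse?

obtuse

Compare the square of the longest side to the sum of squares of the other two: 87² + 113² = 20338 < 21316 = 146².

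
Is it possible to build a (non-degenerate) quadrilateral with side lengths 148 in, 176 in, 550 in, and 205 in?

No

For a quadrilateral, each side must be shorter than the sum of the others.
Here the longest side is 550, but the remaining 3 sides sum to only 529.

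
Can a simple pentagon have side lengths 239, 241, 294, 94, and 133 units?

A pentagon exists iff every side is shorter than the sum of the others — equivalently, the longest side is less than the sum of the rest.
Longest side 294 < 707 (sum of the remaining 4), so yes.

Yes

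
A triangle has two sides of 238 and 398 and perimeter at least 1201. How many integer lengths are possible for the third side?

Triangle inequality: 160 < x < 636. Perimeter ≥ 1201 gives x ≥ 1201 − 238 − 398 = 565.
So 565 ≤ x < 636; integers 565 through 635: 71 values.

71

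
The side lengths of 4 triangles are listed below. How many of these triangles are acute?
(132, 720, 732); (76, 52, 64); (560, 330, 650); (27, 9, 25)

(132,720,732): 132²+720² = 535824 = 732² → right
(76,52,64): 52²+64² = 6800 > 5776 = 76² → acute
(560,330,650): 330²+560² = 422500 = 650² → right
(27,9,25): 9²+25² = 706 < 729 = 27² → obtuse
1 of the 4 is acute.

1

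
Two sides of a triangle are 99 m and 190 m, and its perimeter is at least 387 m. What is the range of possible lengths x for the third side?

Triangle inequality alone gives 91 < x < 289.
The perimeter condition gives x ≥ 387 − 99 − 190 = 98.
Intersecting the two: 98 ≤ x < 289.

98 ≤ x < 289 m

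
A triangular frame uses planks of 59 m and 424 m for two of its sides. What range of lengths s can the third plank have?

365 < s < 483 (m)

By the triangle inequality, s must be less than 59 + 424 = 483 and greater than |59 − 424| = 365.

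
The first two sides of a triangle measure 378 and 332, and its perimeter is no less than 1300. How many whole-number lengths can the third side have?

Triangle inequality: 46 < x < 710. Perimeter ≥ 1300 gives x ≥ 1300 − 378 − 332 = 590.
So 590 ≤ x < 710; integers 590 through 709: 120 values.

120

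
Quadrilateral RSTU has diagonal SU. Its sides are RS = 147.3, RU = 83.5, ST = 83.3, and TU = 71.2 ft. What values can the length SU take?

63.8 < SU < 154.5

From triangle RSU: |147.3 − 83.5| < SU < 147.3 + 83.5, i.e. 63.8 < SU < 230.8.
From triangle TSU: 12.1 < SU < 154.5.
Both must hold, so SU lies in the intersection.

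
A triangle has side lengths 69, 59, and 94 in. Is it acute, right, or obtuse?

obtuse

Compare the square of the longest side to the sum of squares of the other two: 59² + 69² = 8242 < 8836 = 94².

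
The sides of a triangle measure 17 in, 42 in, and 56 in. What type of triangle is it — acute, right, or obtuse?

Compare the square of the longest side to the sum of squares of the other two: 17² + 42² = 2053 < 3136 = 56².

obtuse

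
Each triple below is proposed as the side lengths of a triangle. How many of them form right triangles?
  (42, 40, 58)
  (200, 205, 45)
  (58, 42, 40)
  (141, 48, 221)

3

(42,40,58): 40²+42² = 3364 = 58² → right
(200,205,45): 45²+200² = 42025 = 205² → right
(58,42,40): 40²+42² = 3364 = 58² → right
(141,48,221): 48+141 ≤ 221, not a triangle
3 of the 4 are right.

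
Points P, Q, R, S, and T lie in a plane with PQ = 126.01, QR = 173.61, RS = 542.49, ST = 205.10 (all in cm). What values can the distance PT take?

The maximum is all hops collinear in one direction: 126.01 + 173.61 + 542.49 + 205.10 = 1047.21.
The longest hop is 542.49; the others sum to 504.72. Folding the others back against it leaves at least 542.49 − 504.72 = 37.77.

37.77 ≤ PT ≤ 1047.21 cm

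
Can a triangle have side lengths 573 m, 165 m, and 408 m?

The two shorter sides sum to 573, exactly equal to the longest side 573.
That gives only a degenerate (flat) triangle — the inequality must be strict.

No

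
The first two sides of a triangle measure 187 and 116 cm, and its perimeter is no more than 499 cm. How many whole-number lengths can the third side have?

125

Triangle inequality: 71 < x < 303. Perimeter ≤ 499 gives x ≤ 499 − 187 − 116 = 196.
So 71 < x ≤ 196; integers 72 through 196: 125 values.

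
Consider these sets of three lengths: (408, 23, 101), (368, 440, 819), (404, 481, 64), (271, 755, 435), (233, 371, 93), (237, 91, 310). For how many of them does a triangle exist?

1

(23,101,408): 23+101 ≤ 408 → not valid
(368,440,819): 368+440 ≤ 819 → not valid
(64,404,481): 64+404 ≤ 481 → not valid
(271,435,755): 271+435 ≤ 755 → not valid
(93,233,371): 93+233 ≤ 371 → not valid
(91,237,310): 91+237 > 310 → valid
1 of the 6 triples forms a triangle.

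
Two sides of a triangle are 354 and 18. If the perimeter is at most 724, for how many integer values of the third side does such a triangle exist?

16

Triangle inequality: 336 < x < 372. Perimeter ≤ 724 gives x ≤ 724 − 354 − 18 = 352.
So 336 < x ≤ 352; integers 337 through 352: 16 values.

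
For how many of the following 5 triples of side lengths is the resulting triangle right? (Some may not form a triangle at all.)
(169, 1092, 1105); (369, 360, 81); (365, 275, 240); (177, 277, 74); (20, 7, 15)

3

(169,1092,1105): 169²+1092² = 1221025 = 1105² → right
(369,360,81): 81²+360² = 136161 = 369² → right
(365,275,240): 240²+275² = 133225 = 365² → right
(177,277,74): 74+177 ≤ 277, not a triangle
(20,7,15): 7²+15² = 274 < 400 = 20² → obtuse
3 of the 5 are right.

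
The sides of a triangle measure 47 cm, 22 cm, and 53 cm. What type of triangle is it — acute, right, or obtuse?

obtuse

Compare the square of the longest side to the sum of squares of the other two: 22² + 47² = 2693 < 2809 = 53².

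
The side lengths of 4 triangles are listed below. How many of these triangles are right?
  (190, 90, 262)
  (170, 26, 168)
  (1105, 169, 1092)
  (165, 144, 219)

(190,90,262): 90²+190² = 44200 < 68644 = 262² → obtuse
(170,26,168): 26²+168² = 28900 = 170² → right
(1105,169,1092): 169²+1092² = 1221025 = 1105² → right
(165,144,219): 144²+165² = 47961 = 219² → right
3 of the 4 are right.

3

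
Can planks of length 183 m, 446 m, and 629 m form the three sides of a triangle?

No

The two shorter sides sum to 629, exactly equal to the longest side 629.
That gives only a degenerate (flat) triangle — the inequality must be strict.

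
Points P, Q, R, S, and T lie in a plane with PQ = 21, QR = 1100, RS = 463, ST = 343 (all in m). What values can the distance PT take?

273 ≤ PT ≤ 1927 m

The maximum is all hops collinear in one direction: 21 + 1100 + 463 + 343 = 1927.
The longest hop is 1100; the others sum to 827. Folding the others back against it leaves at least 1100 − 827 = 273.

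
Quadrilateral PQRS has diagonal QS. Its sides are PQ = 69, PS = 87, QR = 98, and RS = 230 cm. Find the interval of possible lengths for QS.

From triangle PQS: |69 − 87| < QS < 69 + 87, i.e. 18 < QS < 156.
From triangle RQS: 132 < QS < 328.
Both must hold, so QS lies in the intersection.

132 < QS < 156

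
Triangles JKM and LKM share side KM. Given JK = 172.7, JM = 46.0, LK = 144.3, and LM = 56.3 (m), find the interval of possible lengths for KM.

From triangle JKM: |172.7 − 46.0| < KM < 172.7 + 46.0, i.e. 126.7 < KM < 218.7.
From triangle LKM: 88.0 < KM < 200.6.
Both must hold, so KM lies in the intersection.

126.7 < KM < 200.6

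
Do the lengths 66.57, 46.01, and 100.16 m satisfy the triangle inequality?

Yes

The longest side is 100.16, and the other two sum to 112.58.
Since 112.58 > 100.16, the triangle inequality holds.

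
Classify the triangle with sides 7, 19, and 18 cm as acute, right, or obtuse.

Compare the square of the longest side to the sum of squares of the other two: 7² + 18² = 373 > 361 = 19².

acute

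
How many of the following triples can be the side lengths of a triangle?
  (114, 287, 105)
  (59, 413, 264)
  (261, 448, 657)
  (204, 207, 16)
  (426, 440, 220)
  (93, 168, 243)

4

(105,114,287): 105+114 ≤ 287 → not valid
(59,264,413): 59+264 ≤ 413 → not valid
(261,448,657): 261+448 > 657 → valid
(16,204,207): 16+204 > 207 → valid
(220,426,440): 220+426 > 440 → valid
(93,168,243): 93+168 > 243 → valid
4 of the 6 triples form a triangle.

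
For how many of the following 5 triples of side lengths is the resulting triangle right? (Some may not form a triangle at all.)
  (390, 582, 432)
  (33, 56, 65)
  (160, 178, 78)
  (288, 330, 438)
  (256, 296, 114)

(390,582,432): 390²+432² = 338724 = 582² → right
(33,56,65): 33²+56² = 4225 = 65² → right
(160,178,78): 78²+160² = 31684 = 178² → right
(288,330,438): 288²+330² = 191844 = 438² → right
(256,296,114): 114²+256² = 78532 < 87616 = 296² → obtuse
4 of the 5 are right.

4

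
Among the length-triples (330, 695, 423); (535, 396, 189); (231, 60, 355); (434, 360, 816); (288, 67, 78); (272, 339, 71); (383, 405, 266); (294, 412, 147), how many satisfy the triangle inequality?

(330,423,695): 330+423 > 695 → valid
(189,396,535): 189+396 > 535 → valid
(60,231,355): 60+231 ≤ 355 → not valid
(360,434,816): 360+434 ≤ 816 → not valid
(67,78,288): 67+78 ≤ 288 → not valid
(71,272,339): 71+272 > 339 → valid
(266,383,405): 266+383 > 405 → valid
(147,294,412): 147+294 > 412 → valid
5 of the 8 triples form a triangle.

5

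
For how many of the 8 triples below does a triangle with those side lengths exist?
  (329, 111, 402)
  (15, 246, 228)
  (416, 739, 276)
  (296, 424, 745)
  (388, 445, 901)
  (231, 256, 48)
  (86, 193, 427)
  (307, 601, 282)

2

(111,329,402): 111+329 > 402 → valid
(15,228,246): 15+228 ≤ 246 → not valid
(276,416,739): 276+416 ≤ 739 → not valid
(296,424,745): 296+424 ≤ 745 → not valid
(388,445,901): 388+445 ≤ 901 → not valid
(48,231,256): 48+231 > 256 → valid
(86,193,427): 86+193 ≤ 427 → not valid
(282,307,601): 282+307 ≤ 601 → not valid
2 of the 8 triples form a triangle.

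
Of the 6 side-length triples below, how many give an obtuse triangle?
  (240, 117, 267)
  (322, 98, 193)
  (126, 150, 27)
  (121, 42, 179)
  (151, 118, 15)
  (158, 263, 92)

1

(240,117,267): 117²+240² = 71289 = 267² → right
(322,98,193): 98+193 ≤ 322, not a triangle
(126,150,27): 27²+126² = 16605 < 22500 = 150² → obtuse
(121,42,179): 42+121 ≤ 179, not a triangle
(151,118,15): 15+118 ≤ 151, not a triangle
(158,263,92): 92+158 ≤ 263, not a triangle
1 of the 6 is obtuse.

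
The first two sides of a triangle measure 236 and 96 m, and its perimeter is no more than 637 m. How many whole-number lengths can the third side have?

165

Triangle inequality: 140 < x < 332. Perimeter ≤ 637 gives x ≤ 637 − 236 − 96 = 305.
So 140 < x ≤ 305; integers 141 through 305: 165 values.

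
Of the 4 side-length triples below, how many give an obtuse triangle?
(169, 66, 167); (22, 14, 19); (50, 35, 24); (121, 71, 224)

1

(169,66,167): 66²+167² = 32245 > 28561 = 169² → acute
(22,14,19): 14²+19² = 557 > 484 = 22² → acute
(50,35,24): 24²+35² = 1801 < 2500 = 50² → obtuse
(121,71,224): 71+121 ≤ 224, not a triangle
1 of the 4 is obtuse.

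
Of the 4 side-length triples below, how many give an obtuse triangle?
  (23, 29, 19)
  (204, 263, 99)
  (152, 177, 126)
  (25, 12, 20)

(23,29,19): 19²+23² = 890 > 841 = 29² → acute
(204,263,99): 99²+204² = 51417 < 69169 = 263² → obtuse
(152,177,126): 126²+152² = 38980 > 31329 = 177² → acute
(25,12,20): 12²+20² = 544 < 625 = 25² → obtuse
2 of the 4 are obtuse.

2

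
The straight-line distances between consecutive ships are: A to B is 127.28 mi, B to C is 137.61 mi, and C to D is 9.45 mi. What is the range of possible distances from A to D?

The maximum is all hops collinear in one direction: 127.28 + 137.61 + 9.45 = 274.34.
The longest hop is 137.61; the others sum to 136.73. Folding the others back against it leaves at least 137.61 − 136.73 = 0.88.

0.88 ≤ AD ≤ 274.34 mi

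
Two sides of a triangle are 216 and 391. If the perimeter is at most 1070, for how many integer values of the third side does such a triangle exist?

288

Triangle inequality: 175 < x < 607. Perimeter ≤ 1070 gives x ≤ 1070 − 216 − 391 = 463.
So 175 < x ≤ 463; integers 176 through 463: 288 values.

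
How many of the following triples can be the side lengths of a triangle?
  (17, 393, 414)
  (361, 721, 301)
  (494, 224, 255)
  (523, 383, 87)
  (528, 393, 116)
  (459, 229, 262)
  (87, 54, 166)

(17,393,414): 17+393 ≤ 414 → not valid
(301,361,721): 301+361 ≤ 721 → not valid
(224,255,494): 224+255 ≤ 494 → not valid
(87,383,523): 87+383 ≤ 523 → not valid
(116,393,528): 116+393 ≤ 528 → not valid
(229,262,459): 229+262 > 459 → valid
(54,87,166): 54+87 ≤ 166 → not valid
1 of the 7 triples forms a triangle.

1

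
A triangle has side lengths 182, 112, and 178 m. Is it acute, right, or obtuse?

acute

Compare the square of the longest side to the sum of squares of the other two: 112² + 178² = 44228 > 33124 = 182².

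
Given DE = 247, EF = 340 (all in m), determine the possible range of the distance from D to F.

93 ≤ DF ≤ 587 m

By the triangle inequality, |247 − 340| ≤ DF ≤ 247 + 340.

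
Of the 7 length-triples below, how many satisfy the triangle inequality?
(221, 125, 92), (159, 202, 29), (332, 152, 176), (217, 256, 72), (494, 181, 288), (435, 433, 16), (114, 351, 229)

(92,125,221): 92+125 ≤ 221 → not valid
(29,159,202): 29+159 ≤ 202 → not valid
(152,176,332): 152+176 ≤ 332 → not valid
(72,217,256): 72+217 > 256 → valid
(181,288,494): 181+288 ≤ 494 → not valid
(16,433,435): 16+433 > 435 → valid
(114,229,351): 114+229 ≤ 351 → not valid
2 of the 7 triples form a triangle.

2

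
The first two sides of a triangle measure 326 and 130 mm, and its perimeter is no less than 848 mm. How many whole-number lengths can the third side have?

64

Triangle inequality: 196 < x < 456. Perimeter ≥ 848 gives x ≥ 848 − 326 − 130 = 392.
So 392 ≤ x < 456; integers 392 through 455: 64 values.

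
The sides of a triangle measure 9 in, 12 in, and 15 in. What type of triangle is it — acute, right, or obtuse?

right

Compare the square of the longest side to the sum of squares of the other two: 9² + 12² = 225 = 15².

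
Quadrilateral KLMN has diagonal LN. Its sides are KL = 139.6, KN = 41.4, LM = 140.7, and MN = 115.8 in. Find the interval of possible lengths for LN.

98.2 < LN < 181.0

From triangle KLN: |139.6 − 41.4| < LN < 139.6 + 41.4, i.e. 98.2 < LN < 181.0.
From triangle MLN: 24.9 < LN < 256.5.
Both must hold, so LN lies in the intersection.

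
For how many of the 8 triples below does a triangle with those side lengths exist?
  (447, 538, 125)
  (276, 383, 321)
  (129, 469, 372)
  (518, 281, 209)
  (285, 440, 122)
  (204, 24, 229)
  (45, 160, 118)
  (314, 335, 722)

(125,447,538): 125+447 > 538 → valid
(276,321,383): 276+321 > 383 → valid
(129,372,469): 129+372 > 469 → valid
(209,281,518): 209+281 ≤ 518 → not valid
(122,285,440): 122+285 ≤ 440 → not valid
(24,204,229): 24+204 ≤ 229 → not valid
(45,118,160): 45+118 > 160 → valid
(314,335,722): 314+335 ≤ 722 → not valid
4 of the 8 triples form a triangle.

4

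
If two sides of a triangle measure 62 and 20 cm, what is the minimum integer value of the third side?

43

The third side must be strictly greater than |62 − 20| = 42.
The smallest integer above 42 is 43.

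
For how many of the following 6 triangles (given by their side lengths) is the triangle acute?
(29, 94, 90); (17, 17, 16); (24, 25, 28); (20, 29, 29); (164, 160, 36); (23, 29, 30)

5

(29,94,90): 29²+90² = 8941 > 8836 = 94² → acute
(17,17,16): 16²+17² = 545 > 289 = 17² → acute
(24,25,28): 24²+25² = 1201 > 784 = 28² → acute
(20,29,29): 20²+29² = 1241 > 841 = 29² → acute
(164,160,36): 36²+160² = 26896 = 164² → right
(23,29,30): 23²+29² = 1370 > 900 = 30² → acute
5 of the 6 are acute.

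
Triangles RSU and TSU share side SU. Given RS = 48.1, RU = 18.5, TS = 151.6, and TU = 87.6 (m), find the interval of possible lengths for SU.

From triangle RSU: |48.1 − 18.5| < SU < 48.1 + 18.5, i.e. 29.6 < SU < 66.6.
From triangle TSU: 64.0 < SU < 239.2.
Both must hold, so SU lies in the intersection.

64.0 < SU < 66.6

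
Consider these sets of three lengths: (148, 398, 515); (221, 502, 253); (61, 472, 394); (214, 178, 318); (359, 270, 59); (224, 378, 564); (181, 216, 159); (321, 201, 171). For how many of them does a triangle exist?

(148,398,515): 148+398 > 515 → valid
(221,253,502): 221+253 ≤ 502 → not valid
(61,394,472): 61+394 ≤ 472 → not valid
(178,214,318): 178+214 > 318 → valid
(59,270,359): 59+270 ≤ 359 → not valid
(224,378,564): 224+378 > 564 → valid
(159,181,216): 159+181 > 216 → valid
(171,201,321): 171+201 > 321 → valid
5 of the 8 triples form a triangle.

5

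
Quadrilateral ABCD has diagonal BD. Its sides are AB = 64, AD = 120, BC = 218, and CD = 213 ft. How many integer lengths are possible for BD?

From triangle ABD: 56 < BD < 184.
From triangle CBD: 5 < BD < 431.
Intersection: 56 < BD < 184, so integers 57 through 183: 127 values.

127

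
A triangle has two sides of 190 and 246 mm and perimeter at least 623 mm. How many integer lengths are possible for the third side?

Triangle inequality: 56 < x < 436. Perimeter ≥ 623 gives x ≥ 623 − 190 − 246 = 187.
So 187 ≤ x < 436; integers 187 through 435: 249 values.

249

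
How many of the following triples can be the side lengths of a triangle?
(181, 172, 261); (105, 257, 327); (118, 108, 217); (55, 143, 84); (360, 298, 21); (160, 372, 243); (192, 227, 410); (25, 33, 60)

5

(172,181,261): 172+181 > 261 → valid
(105,257,327): 105+257 > 327 → valid
(108,118,217): 108+118 > 217 → valid
(55,84,143): 55+84 ≤ 143 → not valid
(21,298,360): 21+298 ≤ 360 → not valid
(160,243,372): 160+243 > 372 → valid
(192,227,410): 192+227 > 410 → valid
(25,33,60): 25+33 ≤ 60 → not valid
5 of the 8 triples form a triangle.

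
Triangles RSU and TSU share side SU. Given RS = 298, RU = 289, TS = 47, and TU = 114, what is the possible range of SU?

67 < SU < 161

From triangle RSU: |298 − 289| < SU < 298 + 289, i.e. 9 < SU < 587.
From triangle TSU: 67 < SU < 161.
Both must hold, so SU lies in the intersection.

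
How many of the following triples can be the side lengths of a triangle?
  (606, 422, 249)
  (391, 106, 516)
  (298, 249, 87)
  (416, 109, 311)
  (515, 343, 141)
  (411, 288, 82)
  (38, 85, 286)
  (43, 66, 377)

(249,422,606): 249+422 > 606 → valid
(106,391,516): 106+391 ≤ 516 → not valid
(87,249,298): 87+249 > 298 → valid
(109,311,416): 109+311 > 416 → valid
(141,343,515): 141+343 ≤ 515 → not valid
(82,288,411): 82+288 ≤ 411 → not valid
(38,85,286): 38+85 ≤ 286 → not valid
(43,66,377): 43+66 ≤ 377 → not valid
3 of the 8 triples form a triangle.

3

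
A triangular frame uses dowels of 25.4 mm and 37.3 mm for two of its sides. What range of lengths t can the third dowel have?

11.9 < t < 62.7 (mm)

By the triangle inequality, t must be less than 25.4 + 37.3 = 62.7 and greater than |25.4 − 37.3| = 11.9.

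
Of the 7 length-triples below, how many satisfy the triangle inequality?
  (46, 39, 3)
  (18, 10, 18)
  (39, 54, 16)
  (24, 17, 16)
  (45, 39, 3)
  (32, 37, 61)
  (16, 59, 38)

4

(3,39,46): 3+39 ≤ 46 → not valid
(10,18,18): 10+18 > 18 → valid
(16,39,54): 16+39 > 54 → valid
(16,17,24): 16+17 > 24 → valid
(3,39,45): 3+39 ≤ 45 → not valid
(32,37,61): 32+37 > 61 → valid
(16,38,59): 16+38 ≤ 59 → not valid
4 of the 7 triples form a triangle.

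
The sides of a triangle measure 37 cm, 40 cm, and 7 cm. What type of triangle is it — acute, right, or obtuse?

obtuse

Compare the square of the longest side to the sum of squares of the other two: 7² + 37² = 1418 < 1600 = 40².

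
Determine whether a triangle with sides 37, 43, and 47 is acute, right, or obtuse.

acute

Compare the square of the longest side to the sum of squares of the other two: 37² + 43² = 3218 > 2209 = 47².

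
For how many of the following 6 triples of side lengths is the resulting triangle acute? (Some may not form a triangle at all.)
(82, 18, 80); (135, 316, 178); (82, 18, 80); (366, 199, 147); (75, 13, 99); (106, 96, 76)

1

(82,18,80): 18²+80² = 6724 = 82² → right
(135,316,178): 135+178 ≤ 316, not a triangle
(82,18,80): 18²+80² = 6724 = 82² → right
(366,199,147): 147+199 ≤ 366, not a triangle
(75,13,99): 13+75 ≤ 99, not a triangle
(106,96,76): 76²+96² = 14992 > 11236 = 106² → acute
1 of the 6 is acute.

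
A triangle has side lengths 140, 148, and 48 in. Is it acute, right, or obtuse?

right

Compare the square of the longest side to the sum of squares of the other two: 48² + 140² = 21904 = 148².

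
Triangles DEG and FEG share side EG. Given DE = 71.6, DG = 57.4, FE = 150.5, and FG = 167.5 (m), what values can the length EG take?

From triangle DEG: |71.6 − 57.4| < EG < 71.6 + 57.4, i.e. 14.2 < EG < 129.0.
From triangle FEG: 17.0 < EG < 318.0.
Both must hold, so EG lies in the intersection.

17.0 < EG < 129.0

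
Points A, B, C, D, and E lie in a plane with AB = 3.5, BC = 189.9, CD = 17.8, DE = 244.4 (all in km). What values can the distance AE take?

The maximum is all hops collinear in one direction: 3.5 + 189.9 + 17.8 + 244.4 = 455.6.
The longest hop is 244.4; the others sum to 211.2. Folding the others back against it leaves at least 244.4 − 211.2 = 33.2.

33.2 ≤ AE ≤ 455.6 km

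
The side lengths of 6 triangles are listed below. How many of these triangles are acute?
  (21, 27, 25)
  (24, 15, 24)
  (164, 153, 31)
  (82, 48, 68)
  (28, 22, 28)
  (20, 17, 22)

5

(21,27,25): 21²+25² = 1066 > 729 = 27² → acute
(24,15,24): 15²+24² = 801 > 576 = 24² → acute
(164,153,31): 31²+153² = 24370 < 26896 = 164² → obtuse
(82,48,68): 48²+68² = 6928 > 6724 = 82² → acute
(28,22,28): 22²+28² = 1268 > 784 = 28² → acute
(20,17,22): 17²+20² = 689 > 484 = 22² → acute
5 of the 6 are acute.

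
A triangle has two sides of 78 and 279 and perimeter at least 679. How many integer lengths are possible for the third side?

Triangle inequality: 201 < x < 357. Perimeter ≥ 679 gives x ≥ 679 − 78 − 279 = 322.
So 322 ≤ x < 357; integers 322 through 356: 35 values.

35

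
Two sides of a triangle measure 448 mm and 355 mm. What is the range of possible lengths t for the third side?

93 < t < 803

By the triangle inequality, t must be less than 448 + 355 = 803 and greater than |448 − 355| = 93.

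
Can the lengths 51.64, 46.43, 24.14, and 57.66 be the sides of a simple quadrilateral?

Yes

A quadrilateral exists iff every side is shorter than the sum of the others — equivalently, the longest side is less than the sum of the rest.
Longest side 57.66 < 122.21 (sum of the remaining 3), so yes.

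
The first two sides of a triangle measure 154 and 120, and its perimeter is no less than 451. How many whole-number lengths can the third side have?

97

Triangle inequality: 34 < x < 274. Perimeter ≥ 451 gives x ≥ 451 − 154 − 120 = 177.
So 177 ≤ x < 274; integers 177 through 273: 97 values.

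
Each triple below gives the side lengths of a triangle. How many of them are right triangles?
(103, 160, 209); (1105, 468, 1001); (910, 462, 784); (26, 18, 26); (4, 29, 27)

2

(103,160,209): 103²+160² = 36209 < 43681 = 209² → obtuse
(1105,468,1001): 468²+1001² = 1221025 = 1105² → right
(910,462,784): 462²+784² = 828100 = 910² → right
(26,18,26): 18²+26² = 1000 > 676 = 26² → acute
(4,29,27): 4²+27² = 745 < 841 = 29² → obtuse
2 of the 5 are right.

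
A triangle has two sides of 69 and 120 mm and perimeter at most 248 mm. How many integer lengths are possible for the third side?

8

Triangle inequality: 51 < x < 189. Perimeter ≤ 248 gives x ≤ 248 − 69 − 120 = 59.
So 51 < x ≤ 59; integers 52 through 59: 8 values.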